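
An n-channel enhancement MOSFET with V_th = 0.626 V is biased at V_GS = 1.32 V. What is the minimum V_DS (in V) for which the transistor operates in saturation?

The boundary between triode and saturation is V_DS = V_GS − V_th = V_ov.
V_ov = 1.32 − 0.626 = 0.694 V.

V_DS,sat = 0.694 V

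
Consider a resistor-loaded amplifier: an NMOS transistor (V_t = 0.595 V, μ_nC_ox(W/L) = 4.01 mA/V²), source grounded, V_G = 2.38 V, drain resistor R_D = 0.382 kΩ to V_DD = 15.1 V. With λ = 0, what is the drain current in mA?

V_GS = V_G = 2.38 V, so V_ov = 2.38 − 0.595 = 1.78 V.
Assume saturation: I_D = ½ k_n V_ov² = 0.5 × 4.01 × 1.78² = 6.39 mA, giving V_DS = V_DD − I_D R_D = 15.1 − 6.39 × 0.382 = 12.7 V.
V_DS = 12.7 V ≥ V_ov = 1.78 V, confirming saturation.

I_D = 6.39 mA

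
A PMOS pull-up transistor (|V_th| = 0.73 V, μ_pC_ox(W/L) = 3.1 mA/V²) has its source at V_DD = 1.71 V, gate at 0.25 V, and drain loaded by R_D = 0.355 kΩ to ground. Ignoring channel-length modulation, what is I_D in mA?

I_D = 0.826 mA

V_SG = V_DD − V_G = 1.71 − 0.25 = 1.46 V, so V_ov = 1.46 − 0.73 = 0.73 V.
Assume saturation: I_D = ½ k_p V_ov² = 0.5 × 3.1 × 0.73² = 0.826 mA, giving V_SD = V_DD − I_D R_D = 1.71 − 0.826 × 0.355 = 1.42 V.
V_SD = 1.42 V ≥ V_ov = 0.73 V, confirming saturation.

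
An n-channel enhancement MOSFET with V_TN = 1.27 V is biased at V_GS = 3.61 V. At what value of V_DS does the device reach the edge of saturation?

The boundary between triode and saturation is V_DS = V_GS − V_TN = V_ov.
V_ov = 3.61 − 1.27 = 2.34 V.

V_DS,sat = 2.34 V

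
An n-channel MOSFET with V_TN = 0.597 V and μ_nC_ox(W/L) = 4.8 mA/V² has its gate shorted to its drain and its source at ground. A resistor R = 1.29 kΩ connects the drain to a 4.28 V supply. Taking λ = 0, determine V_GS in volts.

With gate tied to drain, V_GS = V_DS ≥ V_GS − V_TN, so the device is in saturation.
KCL at the drain: ½ k_n (V_GS − V_TN)² = (V_DD − V_GS)/R.
Let x = V_GS − 0.597. Then 3.1 x² + x − 3.683 = 0, giving x = 0.941 V (positive root), so V_GS = 1.54 V.
I_D = (V_DD − V_GS)/R = (4.28 − 1.54) / 1.29 = 2.13 mA.

V_GS = 1.54 V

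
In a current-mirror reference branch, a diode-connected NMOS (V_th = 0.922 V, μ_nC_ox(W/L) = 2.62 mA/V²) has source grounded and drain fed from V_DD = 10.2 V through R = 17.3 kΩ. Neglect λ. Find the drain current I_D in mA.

I_D = 0.501 mA

With gate tied to drain, V_GS = V_DS ≥ V_GS − V_th, so the device is in saturation.
KCL at the drain: ½ k_n (V_GS − V_th)² = (V_DD − V_GS)/R.
Let x = V_GS − 0.922. Then 22.7 x² + x − 9.278 = 0, giving x = 0.618 V (positive root), so V_GS = 1.54 V.
I_D = (V_DD − V_GS)/R = (10.2 − 1.54) / 17.3 = 0.501 mA.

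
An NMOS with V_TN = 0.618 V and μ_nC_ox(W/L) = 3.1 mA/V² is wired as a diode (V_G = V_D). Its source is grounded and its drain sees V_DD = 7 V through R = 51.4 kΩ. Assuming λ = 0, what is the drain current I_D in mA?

With gate tied to drain, V_GS = V_DS ≥ V_GS − V_TN, so the device is in saturation.
KCL at the drain: ½ k_n (V_GS − V_TN)² = (V_DD − V_GS)/R.
Let x = V_GS − 0.618. Then 79.7 x² + x − 6.382 = 0, giving x = 0.277 V (positive root), so V_GS = 0.895 V.
I_D = (V_DD − V_GS)/R = (7 − 0.895) / 51.4 = 0.119 mA.

I_D = 0.119 mA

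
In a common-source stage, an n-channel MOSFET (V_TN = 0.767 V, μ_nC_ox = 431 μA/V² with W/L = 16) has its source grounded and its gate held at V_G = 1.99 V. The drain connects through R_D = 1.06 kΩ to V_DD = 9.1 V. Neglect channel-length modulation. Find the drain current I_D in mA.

I_D = 5.16 mA

V_GS = V_G = 1.99 V, so V_ov = 1.99 − 0.767 = 1.22 V.
k_n = μ_nC_ox · (W/L) = 6.896 mA/V².
Assume saturation: I_D = ½ k_n V_ov² = 0.5 × 6.896 × 1.22² = 5.16 mA, giving V_DS = V_DD − I_D R_D = 9.1 − 5.16 × 1.06 = 3.63 V.
V_DS = 3.63 V ≥ V_ov = 1.22 V, confirming saturation.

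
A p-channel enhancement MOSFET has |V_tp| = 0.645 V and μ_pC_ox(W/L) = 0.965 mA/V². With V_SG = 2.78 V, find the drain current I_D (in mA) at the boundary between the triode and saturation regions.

I_D = 2.20 mA

At the boundary V_SD = V_ov = V_SG − |V_tp| = 2.78 − 0.645 = 2.13 V.
I_D = ½ k_p V_ov² = 0.5 × 0.965 × 2.13² = 2.2 mA.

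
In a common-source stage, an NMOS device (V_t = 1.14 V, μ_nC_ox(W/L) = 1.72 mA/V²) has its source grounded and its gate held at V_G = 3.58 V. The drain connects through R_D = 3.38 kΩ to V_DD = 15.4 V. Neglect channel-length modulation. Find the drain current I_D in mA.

V_GS = V_G = 3.58 V, so V_ov = 3.58 − 1.14 = 2.44 V.
Assume saturation: I_D = ½ k_n V_ov² = 0.5 × 1.72 × 2.44² = 5.12 mA, giving V_DS = V_DD − I_D R_D = 15.4 − 5.12 × 3.38 = -1.91 V.
But -1.91 V < V_ov = 2.44 V, so the device is actually in triode.
In triode I_D = k_n[V_ov V_DS − ½ V_DS²] and I_D = (V_DD − V_DS)/R_D. Equating: 2.91 V_DS² − 15.19 V_DS + 15.4 = 0, giving V_DS = 1.38 V (the root below V_ov).
I_D = (15.4 − 1.38) / 3.38 = 4.15 mA.

I_D = 4.15 mA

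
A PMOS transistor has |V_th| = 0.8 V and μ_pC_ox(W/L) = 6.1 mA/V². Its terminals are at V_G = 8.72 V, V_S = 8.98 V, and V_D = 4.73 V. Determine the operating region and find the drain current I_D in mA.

V_SG = V_S − V_G = 8.98 − 8.72 = 0.26 V; V_SD = V_S − V_D = 8.98 − 4.73 = 4.25 V.
V_SG = 0.26 V < |V_th| = 0.8 V, so the transistor is in cutoff.

Cutoff; I_D = 0 mA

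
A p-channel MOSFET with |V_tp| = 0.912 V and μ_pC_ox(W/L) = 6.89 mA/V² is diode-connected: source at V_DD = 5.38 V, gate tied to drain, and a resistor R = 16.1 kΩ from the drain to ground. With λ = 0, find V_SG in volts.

V_SG = 1.19 V

With gate tied to drain, V_SG = V_SD ≥ V_SG − |V_tp|, so the device is in saturation.
KCL at the drain: ½ k_p (V_SG − |V_tp|)² = (V_DD − V_SG)/R.
Let x = V_SG − 0.912. Then 55.5 x² + x − 4.468 = 0, giving x = 0.275 V (positive root), so V_SG = 1.19 V.
I_D = (V_DD − V_SG)/R = (5.38 − 1.19) / 16.1 = 0.26 mA.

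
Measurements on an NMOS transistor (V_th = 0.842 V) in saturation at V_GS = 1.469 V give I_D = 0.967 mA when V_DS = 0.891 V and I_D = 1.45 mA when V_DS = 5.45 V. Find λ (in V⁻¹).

λ = 0.121 V⁻¹

With V_GS fixed, I_D ∝ (1 + λ V_DS) in saturation, so I_D2/I_D1 = (1 + λ V_DS2)/(1 + λ V_DS1).
1.45/0.967 = 1.499 = (1 + 5.45 λ)/(1 + 0.891 λ).
Solving: λ (I_D1 V_DS2 − I_D2 V_DS1) = I_D2 − I_D1, so λ = (1.45 − 0.967) / (0.967 × 5.45 − 1.45 × 0.891) = 0.483 / 3.98 = 0.121 V⁻¹.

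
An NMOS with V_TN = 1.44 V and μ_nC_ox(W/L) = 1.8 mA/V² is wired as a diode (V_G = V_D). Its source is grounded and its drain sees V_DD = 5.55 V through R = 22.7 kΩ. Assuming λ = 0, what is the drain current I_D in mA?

With gate tied to drain, V_GS = V_DS ≥ V_GS − V_TN, so the device is in saturation.
KCL at the drain: ½ k_n (V_GS − V_TN)² = (V_DD − V_GS)/R.
Let x = V_GS − 1.44. Then 20.4 x² + x − 4.11 = 0, giving x = 0.425 V (positive root), so V_GS = 1.86 V.
I_D = (V_DD − V_GS)/R = (5.55 − 1.86) / 22.7 = 0.162 mA.

I_D = 0.162 mA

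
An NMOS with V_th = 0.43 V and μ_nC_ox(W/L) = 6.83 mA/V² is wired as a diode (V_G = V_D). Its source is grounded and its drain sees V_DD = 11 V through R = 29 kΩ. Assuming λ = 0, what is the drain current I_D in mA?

I_D = 0.353 mA

With gate tied to drain, V_GS = V_DS ≥ V_GS − V_th, so the device is in saturation.
KCL at the drain: ½ k_n (V_GS − V_th)² = (V_DD − V_GS)/R.
Let x = V_GS − 0.43. Then 99 x² + x − 10.57 = 0, giving x = 0.322 V (positive root), so V_GS = 0.752 V.
I_D = (V_DD − V_GS)/R = (11 − 0.752) / 29 = 0.353 mA.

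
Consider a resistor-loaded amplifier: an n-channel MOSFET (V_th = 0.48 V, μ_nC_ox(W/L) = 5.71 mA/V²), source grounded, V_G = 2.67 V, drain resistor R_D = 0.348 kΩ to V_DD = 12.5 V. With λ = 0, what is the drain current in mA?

V_GS = V_G = 2.67 V, so V_ov = 2.67 − 0.48 = 2.19 V.
Assume saturation: I_D = ½ k_n V_ov² = 0.5 × 5.71 × 2.19² = 13.7 mA, giving V_DS = V_DD − I_D R_D = 12.5 − 13.7 × 0.348 = 7.73 V.
V_DS = 7.73 V ≥ V_ov = 2.19 V, confirming saturation.

I_D = 13.7 mA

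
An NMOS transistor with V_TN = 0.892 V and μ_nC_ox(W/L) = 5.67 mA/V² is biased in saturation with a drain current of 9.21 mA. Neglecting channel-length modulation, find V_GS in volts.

V_GS = 2.69 V

In saturation I_D = ½ k_n (V_GS − V_TN)², so V_GS − V_TN = √(2 I_D / k_n) = √(2 × 9.21 / 5.67) = 1.8 V.
V_GS = 0.892 + 1.8 = 2.69 V.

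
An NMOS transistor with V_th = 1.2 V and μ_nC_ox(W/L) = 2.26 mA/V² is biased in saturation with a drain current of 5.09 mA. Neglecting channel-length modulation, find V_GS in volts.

V_GS = 3.32 V

In saturation I_D = ½ k_n (V_GS − V_th)², so V_GS − V_th = √(2 I_D / k_n) = √(2 × 5.09 / 2.26) = 2.12 V.
V_GS = 1.2 + 2.12 = 3.32 V.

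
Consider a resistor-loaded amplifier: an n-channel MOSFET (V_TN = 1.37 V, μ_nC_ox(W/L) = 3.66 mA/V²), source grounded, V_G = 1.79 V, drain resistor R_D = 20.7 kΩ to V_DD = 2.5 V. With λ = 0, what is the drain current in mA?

I_D = 0.117 mA

V_GS = V_G = 1.79 V, so V_ov = 1.79 − 1.37 = 0.42 V.
Assume saturation: I_D = ½ k_n V_ov² = 0.5 × 3.66 × 0.42² = 0.323 mA, giving V_DS = V_DD − I_D R_D = 2.5 − 0.323 × 20.7 = -4.18 V.
But -4.18 V < V_ov = 0.42 V, so the device is actually in triode.
In triode I_D = k_n[V_ov V_DS − ½ V_DS²] and I_D = (V_DD − V_DS)/R_D. Equating: 37.9 V_DS² − 32.82 V_DS + 2.5 = 0, giving V_DS = 0.0844 V (the root below V_ov).
I_D = (2.5 − 0.0844) / 20.7 = 0.117 mA.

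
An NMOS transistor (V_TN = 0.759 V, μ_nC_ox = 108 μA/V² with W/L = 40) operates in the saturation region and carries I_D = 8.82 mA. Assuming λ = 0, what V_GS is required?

k_n = μ_nC_ox · (W/L) = 4.32 mA/V².
In saturation I_D = ½ k_n (V_GS − V_TN)², so V_GS − V_TN = √(2 I_D / k_n) = √(2 × 8.82 / 4.32) = 2.02 V.
V_GS = 0.759 + 2.02 = 2.78 V.

V_GS = 2.78 V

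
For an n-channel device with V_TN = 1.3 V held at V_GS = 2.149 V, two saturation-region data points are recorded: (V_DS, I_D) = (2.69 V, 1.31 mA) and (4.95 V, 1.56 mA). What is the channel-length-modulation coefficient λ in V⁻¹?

With V_GS fixed, I_D ∝ (1 + λ V_DS) in saturation, so I_D2/I_D1 = (1 + λ V_DS2)/(1 + λ V_DS1).
1.56/1.31 = 1.191 = (1 + 4.95 λ)/(1 + 2.69 λ).
Solving: λ (I_D1 V_DS2 − I_D2 V_DS1) = I_D2 − I_D1, so λ = (1.56 − 1.31) / (1.31 × 4.95 − 1.56 × 2.69) = 0.25 / 2.29 = 0.109 V⁻¹.

λ = 0.109 V⁻¹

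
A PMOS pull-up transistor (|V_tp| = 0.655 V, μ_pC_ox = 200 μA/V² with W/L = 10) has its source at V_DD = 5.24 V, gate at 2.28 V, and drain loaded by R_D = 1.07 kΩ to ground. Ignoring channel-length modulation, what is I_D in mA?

V_SG = V_DD − V_G = 5.24 − 2.28 = 2.96 V, so V_ov = 2.96 − 0.655 = 2.31 V.
k_p = μ_pC_ox · (W/L) = 2 mA/V².
Assume saturation: I_D = ½ k_p V_ov² = 0.5 × 2 × 2.31² = 5.31 mA, giving V_SD = V_DD − I_D R_D = 5.24 − 5.31 × 1.07 = -0.445 V.
But -0.445 V < V_ov = 2.31 V, so the device is actually in triode.
In triode I_D = k_p[V_ov V_SD − ½ V_SD²] and I_D = (V_DD − V_SD)/R_D. Equating: 1.07 V_SD² − 5.933 V_SD + 5.24 = 0, giving V_SD = 1.1 V (the root below V_ov).
I_D = (5.24 − 1.1) / 1.07 = 3.87 mA.

I_D = 3.87 mA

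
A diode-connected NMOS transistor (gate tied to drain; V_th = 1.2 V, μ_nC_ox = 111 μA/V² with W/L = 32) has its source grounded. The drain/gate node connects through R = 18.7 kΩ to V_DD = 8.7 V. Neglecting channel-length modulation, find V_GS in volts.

With gate tied to drain, V_GS = V_DS ≥ V_GS − V_th, so the device is in saturation.
k_n = μ_nC_ox · (W/L) = 3.552 mA/V².
KCL at the drain: ½ k_n (V_GS − V_th)² = (V_DD − V_GS)/R.
Let x = V_GS − 1.2. Then 33.2 x² + x − 7.5 = 0, giving x = 0.46 V (positive root), so V_GS = 1.66 V.
I_D = (V_DD − V_GS)/R = (8.7 − 1.66) / 18.7 = 0.376 mA.

V_GS = 1.66 V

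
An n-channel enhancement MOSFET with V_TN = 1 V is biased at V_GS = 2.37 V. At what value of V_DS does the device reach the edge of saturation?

V_DS,sat = 1.37 V

The boundary between triode and saturation is V_DS = V_GS − V_TN = V_ov.
V_ov = 2.37 − 1 = 1.37 V.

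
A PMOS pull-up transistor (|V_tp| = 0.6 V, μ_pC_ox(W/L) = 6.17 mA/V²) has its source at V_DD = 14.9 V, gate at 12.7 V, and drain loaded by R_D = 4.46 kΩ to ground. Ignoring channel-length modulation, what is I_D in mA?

I_D = 3.26 mA

V_SG = V_DD − V_G = 14.9 − 12.7 = 2.2 V, so V_ov = 2.2 − 0.6 = 1.6 V.
Assume saturation: I_D = ½ k_p V_ov² = 0.5 × 6.17 × 1.6² = 7.9 mA, giving V_SD = V_DD − I_D R_D = 14.9 − 7.9 × 4.46 = -20.3 V.
But -20.3 V < V_ov = 1.6 V, so the device is actually in triode.
In triode I_D = k_p[V_ov V_SD − ½ V_SD²] and I_D = (V_DD − V_SD)/R_D. Equating: 13.8 V_SD² − 45.03 V_SD + 14.9 = 0, giving V_SD = 0.374 V (the root below V_ov).
I_D = (14.9 − 0.374) / 4.46 = 3.26 mA.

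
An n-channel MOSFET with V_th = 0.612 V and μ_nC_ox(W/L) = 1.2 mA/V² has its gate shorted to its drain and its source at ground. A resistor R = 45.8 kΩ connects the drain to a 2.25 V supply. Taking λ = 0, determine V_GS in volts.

With gate tied to drain, V_GS = V_DS ≥ V_GS − V_th, so the device is in saturation.
KCL at the drain: ½ k_n (V_GS − V_th)² = (V_DD − V_GS)/R.
Let x = V_GS − 0.612. Then 27.5 x² + x − 1.638 = 0, giving x = 0.227 V (positive root), so V_GS = 0.839 V.
I_D = (V_DD − V_GS)/R = (2.25 − 0.839) / 45.8 = 0.0308 mA.

V_GS = 0.839 V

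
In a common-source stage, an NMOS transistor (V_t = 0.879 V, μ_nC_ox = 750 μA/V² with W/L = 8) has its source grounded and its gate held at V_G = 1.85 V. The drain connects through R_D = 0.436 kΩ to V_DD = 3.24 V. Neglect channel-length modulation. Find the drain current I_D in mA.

I_D = 2.83 mA

V_GS = V_G = 1.85 V, so V_ov = 1.85 − 0.879 = 0.971 V.
k_n = μ_nC_ox · (W/L) = 6 mA/V².
Assume saturation: I_D = ½ k_n V_ov² = 0.5 × 6 × 0.971² = 2.83 mA, giving V_DS = V_DD − I_D R_D = 3.24 − 2.83 × 0.436 = 2.01 V.
V_DS = 2.01 V ≥ V_ov = 0.971 V, confirming saturation.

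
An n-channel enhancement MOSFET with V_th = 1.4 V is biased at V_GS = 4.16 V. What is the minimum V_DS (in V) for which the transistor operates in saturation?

The boundary between triode and saturation is V_DS = V_GS − V_th = V_ov.
V_ov = 4.16 − 1.4 = 2.76 V.

V_DS,sat = 2.76 V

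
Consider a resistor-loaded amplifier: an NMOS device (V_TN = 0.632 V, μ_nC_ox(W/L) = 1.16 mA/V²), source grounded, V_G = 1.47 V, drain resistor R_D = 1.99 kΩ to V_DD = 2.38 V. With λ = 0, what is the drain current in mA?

I_D = 0.407 mA

V_GS = V_G = 1.47 V, so V_ov = 1.47 − 0.632 = 0.838 V.
Assume saturation: I_D = ½ k_n V_ov² = 0.5 × 1.16 × 0.838² = 0.407 mA, giving V_DS = V_DD − I_D R_D = 2.38 − 0.407 × 1.99 = 1.57 V.
V_DS = 1.57 V ≥ V_ov = 0.838 V, confirming saturation.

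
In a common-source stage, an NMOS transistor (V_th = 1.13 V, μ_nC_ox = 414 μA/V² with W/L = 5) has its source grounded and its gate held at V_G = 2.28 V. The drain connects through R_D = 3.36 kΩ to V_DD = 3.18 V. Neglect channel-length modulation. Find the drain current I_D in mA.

V_GS = V_G = 2.28 V, so V_ov = 2.28 − 1.13 = 1.15 V.
k_n = μ_nC_ox · (W/L) = 2.07 mA/V².
Assume saturation: I_D = ½ k_n V_ov² = 0.5 × 2.07 × 1.15² = 1.37 mA, giving V_DS = V_DD − I_D R_D = 3.18 − 1.37 × 3.36 = -1.42 V.
But -1.42 V < V_ov = 1.15 V, so the device is actually in triode.
In triode I_D = k_n[V_ov V_DS − ½ V_DS²] and I_D = (V_DD − V_DS)/R_D. Equating: 3.48 V_DS² − 8.998 V_DS + 3.18 = 0, giving V_DS = 0.422 V (the root below V_ov).
I_D = (3.18 − 0.422) / 3.36 = 0.821 mA.

I_D = 0.821 mA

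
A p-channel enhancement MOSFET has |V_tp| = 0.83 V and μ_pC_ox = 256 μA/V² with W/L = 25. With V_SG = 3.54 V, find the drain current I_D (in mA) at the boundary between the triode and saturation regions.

I_D = 23.5 mA

At the boundary V_SD = V_ov = V_SG − |V_tp| = 3.54 − 0.83 = 2.71 V.
k_p = μ_pC_ox · (W/L) = 6.4 mA/V².
I_D = ½ k_p V_ov² = 0.5 × 6.4 × 2.71² = 23.5 mA.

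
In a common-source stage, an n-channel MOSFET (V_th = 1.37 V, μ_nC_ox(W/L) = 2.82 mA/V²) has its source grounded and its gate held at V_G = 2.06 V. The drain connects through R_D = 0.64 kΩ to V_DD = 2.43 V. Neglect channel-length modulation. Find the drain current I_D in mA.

V_GS = V_G = 2.06 V, so V_ov = 2.06 − 1.37 = 0.69 V.
Assume saturation: I_D = ½ k_n V_ov² = 0.5 × 2.82 × 0.69² = 0.671 mA, giving V_DS = V_DD − I_D R_D = 2.43 − 0.671 × 0.64 = 2 V.
V_DS = 2 V ≥ V_ov = 0.69 V, confirming saturation.

I_D = 0.671 mA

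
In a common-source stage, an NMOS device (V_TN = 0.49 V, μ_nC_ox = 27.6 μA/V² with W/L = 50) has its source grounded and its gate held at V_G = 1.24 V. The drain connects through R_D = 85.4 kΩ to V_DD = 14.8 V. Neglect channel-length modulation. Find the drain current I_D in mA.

I_D = 0.171 mA

V_GS = V_G = 1.24 V, so V_ov = 1.24 − 0.49 = 0.75 V.
k_n = μ_nC_ox · (W/L) = 1.38 mA/V².
Assume saturation: I_D = ½ k_n V_ov² = 0.5 × 1.38 × 0.75² = 0.388 mA, giving V_DS = V_DD − I_D R_D = 14.8 − 0.388 × 85.4 = -18.3 V.
But -18.3 V < V_ov = 0.75 V, so the device is actually in triode.
In triode I_D = k_n[V_ov V_DS − ½ V_DS²] and I_D = (V_DD − V_DS)/R_D. Equating: 58.9 V_DS² − 89.39 V_DS + 14.8 = 0, giving V_DS = 0.189 V (the root below V_ov).
I_D = (14.8 − 0.189) / 85.4 = 0.171 mA.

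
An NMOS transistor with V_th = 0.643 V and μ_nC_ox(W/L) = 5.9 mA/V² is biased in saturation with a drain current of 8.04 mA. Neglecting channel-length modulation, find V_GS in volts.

In saturation I_D = ½ k_n (V_GS − V_th)², so V_GS − V_th = √(2 I_D / k_n) = √(2 × 8.04 / 5.9) = 1.65 V.
V_GS = 0.643 + 1.65 = 2.29 V.

V_GS = 2.29 V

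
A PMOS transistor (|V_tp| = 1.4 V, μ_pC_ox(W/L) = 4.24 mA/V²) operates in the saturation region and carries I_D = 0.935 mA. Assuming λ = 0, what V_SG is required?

V_SG = 2.06 V

In saturation I_D = ½ k_p (V_SG − |V_tp|)², so V_SG − |V_tp| = √(2 I_D / k_p) = √(2 × 0.935 / 4.24) = 0.664 V.
V_SG = 1.4 + 0.664 = 2.06 V.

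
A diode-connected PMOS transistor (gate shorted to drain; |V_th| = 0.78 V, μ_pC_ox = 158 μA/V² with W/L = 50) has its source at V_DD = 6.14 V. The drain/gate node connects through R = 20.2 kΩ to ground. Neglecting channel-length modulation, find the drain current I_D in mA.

With gate tied to drain, V_SG = V_SD ≥ V_SG − |V_th|, so the device is in saturation.
k_p = μ_pC_ox · (W/L) = 7.9 mA/V².
KCL at the drain: ½ k_p (V_SG − |V_th|)² = (V_DD − V_SG)/R.
Let x = V_SG − 0.78. Then 79.8 x² + x − 5.36 = 0, giving x = 0.253 V (positive root), so V_SG = 1.03 V.
I_D = (V_DD − V_SG)/R = (6.14 − 1.03) / 20.2 = 0.253 mA.

I_D = 0.253 mA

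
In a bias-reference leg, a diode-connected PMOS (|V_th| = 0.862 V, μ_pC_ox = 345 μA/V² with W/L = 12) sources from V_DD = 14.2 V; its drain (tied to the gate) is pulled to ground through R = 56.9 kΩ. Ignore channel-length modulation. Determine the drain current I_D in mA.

I_D = 0.229 mA

With gate tied to drain, V_SG = V_SD ≥ V_SG − |V_th|, so the device is in saturation.
k_p = μ_pC_ox · (W/L) = 4.14 mA/V².
KCL at the drain: ½ k_p (V_SG − |V_th|)² = (V_DD − V_SG)/R.
Let x = V_SG − 0.862. Then 118 x² + x − 13.34 = 0, giving x = 0.332 V (positive root), so V_SG = 1.19 V.
I_D = (V_DD − V_SG)/R = (14.2 − 1.19) / 56.9 = 0.229 mA.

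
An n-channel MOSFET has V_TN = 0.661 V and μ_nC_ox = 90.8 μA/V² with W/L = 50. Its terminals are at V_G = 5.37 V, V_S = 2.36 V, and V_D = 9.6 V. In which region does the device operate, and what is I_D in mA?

V_GS = V_G − V_S = 5.37 − 2.36 = 3.01 V; V_DS = V_D − V_S = 9.6 − 2.36 = 7.24 V.
k_n = μ_nC_ox · (W/L) = 4.54 mA/V².
V_ov = V_GS − V_TN = 3.01 − 0.661 = 2.35 V.
Since V_DS = 7.24 V ≥ V_ov = 2.35 V, the device is in saturation.
I_D = ½ k_n V_ov² = 0.5 × 4.54 × 2.35² = 12.5 mA.

Saturation; I_D = 12.5 mA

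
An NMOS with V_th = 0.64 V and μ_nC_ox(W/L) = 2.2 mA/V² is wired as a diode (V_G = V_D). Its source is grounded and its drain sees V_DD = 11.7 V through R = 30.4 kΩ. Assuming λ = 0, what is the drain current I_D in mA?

With gate tied to drain, V_GS = V_DS ≥ V_GS − V_th, so the device is in saturation.
KCL at the drain: ½ k_n (V_GS − V_th)² = (V_DD − V_GS)/R.
Let x = V_GS − 0.64. Then 33.4 x² + x − 11.06 = 0, giving x = 0.56 V (positive root), so V_GS = 1.2 V.
I_D = (V_DD − V_GS)/R = (11.7 − 1.2) / 30.4 = 0.345 mA.

I_D = 0.345 mA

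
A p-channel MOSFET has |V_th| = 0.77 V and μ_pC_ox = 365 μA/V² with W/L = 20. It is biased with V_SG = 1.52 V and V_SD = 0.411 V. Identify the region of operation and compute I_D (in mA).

Triode; I_D = 1.63 mA

k_p = μ_pC_ox · (W/L) = 7.3 mA/V².
V_ov = V_SG − |V_th| = 1.52 − 0.77 = 0.75 V.
Since V_SD = 0.411 V < V_ov = 0.75 V, the device is in the triode region.
I_D = k_p [V_ov · V_SD − ½ V_SD²] = 7.3 × [0.75 × 0.411 − 0.5 × 0.411²] = 1.63 mA.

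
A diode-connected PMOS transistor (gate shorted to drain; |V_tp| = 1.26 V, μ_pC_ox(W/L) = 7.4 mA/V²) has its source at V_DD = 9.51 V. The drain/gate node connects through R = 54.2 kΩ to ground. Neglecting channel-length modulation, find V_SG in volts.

With gate tied to drain, V_SG = V_SD ≥ V_SG − |V_tp|, so the device is in saturation.
KCL at the drain: ½ k_p (V_SG − |V_tp|)² = (V_DD − V_SG)/R.
Let x = V_SG − 1.26. Then 201 x² + x − 8.25 = 0, giving x = 0.2 V (positive root), so V_SG = 1.46 V.
I_D = (V_DD − V_SG)/R = (9.51 − 1.46) / 54.2 = 0.149 mA.

V_SG = 1.46 V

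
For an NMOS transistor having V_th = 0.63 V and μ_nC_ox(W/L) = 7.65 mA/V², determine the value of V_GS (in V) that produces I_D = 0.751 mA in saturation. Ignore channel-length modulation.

In saturation I_D = ½ k_n (V_GS − V_th)², so V_GS − V_th = √(2 I_D / k_n) = √(2 × 0.751 / 7.65) = 0.443 V.
V_GS = 0.63 + 0.443 = 1.07 V.

V_GS = 1.07 V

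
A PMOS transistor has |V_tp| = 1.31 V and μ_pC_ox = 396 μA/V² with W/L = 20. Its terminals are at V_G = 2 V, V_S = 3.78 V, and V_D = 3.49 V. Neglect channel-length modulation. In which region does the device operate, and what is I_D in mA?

V_SG = V_S − V_G = 3.78 − 2 = 1.78 V; V_SD = V_S − V_D = 3.78 − 3.49 = 0.29 V.
k_p = μ_pC_ox · (W/L) = 7.92 mA/V².
V_ov = V_SG − |V_tp| = 1.78 − 1.31 = 0.47 V.
Since V_SD = 0.29 V < V_ov = 0.47 V, the device is in the triode region.
I_D = k_p [V_ov · V_SD − ½ V_SD²] = 7.92 × [0.47 × 0.29 − 0.5 × 0.29²] = 0.746 mA.

Triode; I_D = 0.746 mA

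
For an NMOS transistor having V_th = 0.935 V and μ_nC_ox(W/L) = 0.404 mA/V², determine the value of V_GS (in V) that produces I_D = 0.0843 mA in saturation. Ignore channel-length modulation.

In saturation I_D = ½ k_n (V_GS − V_th)², so V_GS − V_th = √(2 I_D / k_n) = √(2 × 0.0843 / 0.404) = 0.646 V.
V_GS = 0.935 + 0.646 = 1.58 V.

V_GS = 1.58 V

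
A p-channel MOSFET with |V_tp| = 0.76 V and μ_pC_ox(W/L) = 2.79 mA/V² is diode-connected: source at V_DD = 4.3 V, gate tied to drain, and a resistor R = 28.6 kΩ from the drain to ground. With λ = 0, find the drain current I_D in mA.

I_D = 0.114 mA

With gate tied to drain, V_SG = V_SD ≥ V_SG − |V_tp|, so the device is in saturation.
KCL at the drain: ½ k_p (V_SG − |V_tp|)² = (V_DD − V_SG)/R.
Let x = V_SG − 0.76. Then 39.9 x² + x − 3.54 = 0, giving x = 0.286 V (positive root), so V_SG = 1.05 V.
I_D = (V_DD − V_SG)/R = (4.3 − 1.05) / 28.6 = 0.114 mA.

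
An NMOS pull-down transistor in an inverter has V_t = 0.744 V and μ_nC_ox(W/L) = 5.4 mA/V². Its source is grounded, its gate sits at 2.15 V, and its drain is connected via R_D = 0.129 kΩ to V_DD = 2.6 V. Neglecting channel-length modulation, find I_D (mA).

V_GS = V_G = 2.15 V, so V_ov = 2.15 − 0.744 = 1.41 V.
Assume saturation: I_D = ½ k_n V_ov² = 0.5 × 5.4 × 1.41² = 5.34 mA, giving V_DS = V_DD − I_D R_D = 2.6 − 5.34 × 0.129 = 1.91 V.
V_DS = 1.91 V ≥ V_ov = 1.41 V, confirming saturation.

I_D = 5.34 mA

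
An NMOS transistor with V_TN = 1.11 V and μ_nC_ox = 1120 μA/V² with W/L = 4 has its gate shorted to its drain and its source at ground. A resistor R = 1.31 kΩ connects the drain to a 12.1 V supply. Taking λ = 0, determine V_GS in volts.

With gate tied to drain, V_GS = V_DS ≥ V_GS − V_TN, so the device is in saturation.
k_n = μ_nC_ox · (W/L) = 4.48 mA/V².
KCL at the drain: ½ k_n (V_GS − V_TN)² = (V_DD − V_GS)/R.
Let x = V_GS − 1.11. Then 2.93 x² + x − 10.99 = 0, giving x = 1.77 V (positive root), so V_GS = 2.88 V.
I_D = (V_DD − V_GS)/R = (12.1 − 2.88) / 1.31 = 7.04 mA.

V_GS = 2.88 V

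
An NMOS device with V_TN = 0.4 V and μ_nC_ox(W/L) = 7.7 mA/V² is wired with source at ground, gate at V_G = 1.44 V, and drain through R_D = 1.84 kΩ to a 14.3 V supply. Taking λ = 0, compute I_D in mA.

I_D = 4.16 mA

V_GS = V_G = 1.44 V, so V_ov = 1.44 − 0.4 = 1.04 V.
Assume saturation: I_D = ½ k_n V_ov² = 0.5 × 7.7 × 1.04² = 4.16 mA, giving V_DS = V_DD − I_D R_D = 14.3 − 4.16 × 1.84 = 6.64 V.
V_DS = 6.64 V ≥ V_ov = 1.04 V, confirming saturation.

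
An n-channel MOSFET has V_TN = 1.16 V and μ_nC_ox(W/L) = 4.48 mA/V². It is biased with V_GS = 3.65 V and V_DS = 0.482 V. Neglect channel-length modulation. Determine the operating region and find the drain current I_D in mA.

V_ov = V_GS − V_TN = 3.65 − 1.16 = 2.49 V.
Since V_DS = 0.482 V < V_ov = 2.49 V, the device is in the triode region.
I_D = k_n [V_ov · V_DS − ½ V_DS²] = 4.48 × [2.49 × 0.482 − 0.5 × 0.482²] = 4.86 mA.

Triode; I_D = 4.86 mA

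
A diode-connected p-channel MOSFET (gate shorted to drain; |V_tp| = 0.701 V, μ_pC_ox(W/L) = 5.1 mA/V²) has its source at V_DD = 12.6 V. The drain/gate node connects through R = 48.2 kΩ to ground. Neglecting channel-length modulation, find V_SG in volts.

V_SG = 1.01 V

With gate tied to drain, V_SG = V_SD ≥ V_SG − |V_tp|, so the device is in saturation.
KCL at the drain: ½ k_p (V_SG − |V_tp|)² = (V_DD − V_SG)/R.
Let x = V_SG − 0.701. Then 123 x² + x − 11.9 = 0, giving x = 0.307 V (positive root), so V_SG = 1.01 V.
I_D = (V_DD − V_SG)/R = (12.6 − 1.01) / 48.2 = 0.24 mA.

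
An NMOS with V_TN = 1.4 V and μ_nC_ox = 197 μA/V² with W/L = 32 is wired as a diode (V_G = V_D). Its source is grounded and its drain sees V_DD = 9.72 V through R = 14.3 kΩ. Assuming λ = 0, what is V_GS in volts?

With gate tied to drain, V_GS = V_DS ≥ V_GS − V_TN, so the device is in saturation.
k_n = μ_nC_ox · (W/L) = 6.304 mA/V².
KCL at the drain: ½ k_n (V_GS − V_TN)² = (V_DD − V_GS)/R.
Let x = V_GS − 1.4. Then 45.1 x² + x − 8.32 = 0, giving x = 0.419 V (positive root), so V_GS = 1.82 V.
I_D = (V_DD − V_GS)/R = (9.72 − 1.82) / 14.3 = 0.553 mA.

V_GS = 1.82 V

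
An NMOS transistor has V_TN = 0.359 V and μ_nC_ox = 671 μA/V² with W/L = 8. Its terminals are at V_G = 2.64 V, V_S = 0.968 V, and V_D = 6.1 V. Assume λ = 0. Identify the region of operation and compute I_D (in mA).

V_GS = V_G − V_S = 2.64 − 0.968 = 1.67 V; V_DS = V_D − V_S = 6.1 − 0.968 = 5.13 V.
k_n = μ_nC_ox · (W/L) = 5.368 mA/V².
V_ov = V_GS − V_TN = 1.67 − 0.359 = 1.31 V.
Since V_DS = 5.13 V ≥ V_ov = 1.31 V, the device is in saturation.
I_D = ½ k_n V_ov² = 0.5 × 5.368 × 1.31² = 4.63 mA.

Saturation; I_D = 4.63 mA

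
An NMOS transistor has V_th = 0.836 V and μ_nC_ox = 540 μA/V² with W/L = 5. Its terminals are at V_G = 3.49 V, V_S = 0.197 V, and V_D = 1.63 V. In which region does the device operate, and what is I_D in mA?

V_GS = V_G − V_S = 3.49 − 0.197 = 3.29 V; V_DS = V_D − V_S = 1.63 − 0.197 = 1.43 V.
k_n = μ_nC_ox · (W/L) = 2.7 mA/V².
V_ov = V_GS − V_th = 3.29 − 0.836 = 2.46 V.
Since V_DS = 1.43 V < V_ov = 2.46 V, the device is in the triode region.
I_D = k_n [V_ov · V_DS − ½ V_DS²] = 2.7 × [2.46 × 1.43 − 0.5 × 1.43²] = 6.73 mA.

Triode; I_D = 6.73 mA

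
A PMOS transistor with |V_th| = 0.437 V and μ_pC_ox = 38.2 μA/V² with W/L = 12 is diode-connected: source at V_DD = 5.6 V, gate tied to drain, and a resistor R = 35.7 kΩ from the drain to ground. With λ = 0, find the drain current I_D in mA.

I_D = 0.124 mA

With gate tied to drain, V_SG = V_SD ≥ V_SG − |V_th|, so the device is in saturation.
k_p = μ_pC_ox · (W/L) = 0.4584 mA/V².
KCL at the drain: ½ k_p (V_SG − |V_th|)² = (V_DD − V_SG)/R.
Let x = V_SG − 0.437. Then 8.18 x² + x − 5.163 = 0, giving x = 0.736 V (positive root), so V_SG = 1.17 V.
I_D = (V_DD − V_SG)/R = (5.6 − 1.17) / 35.7 = 0.124 mA.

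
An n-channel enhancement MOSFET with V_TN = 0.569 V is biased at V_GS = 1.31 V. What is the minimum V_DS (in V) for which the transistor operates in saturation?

V_DS,sat = 0.741 V

The boundary between triode and saturation is V_DS = V_GS − V_TN = V_ov.
V_ov = 1.31 − 0.569 = 0.741 V.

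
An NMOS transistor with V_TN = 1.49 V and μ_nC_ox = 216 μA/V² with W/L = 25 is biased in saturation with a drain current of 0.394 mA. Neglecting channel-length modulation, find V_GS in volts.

V_GS = 1.87 V

k_n = μ_nC_ox · (W/L) = 5.4 mA/V².
In saturation I_D = ½ k_n (V_GS − V_TN)², so V_GS − V_TN = √(2 I_D / k_n) = √(2 × 0.394 / 5.4) = 0.382 V.
V_GS = 1.49 + 0.382 = 1.87 V.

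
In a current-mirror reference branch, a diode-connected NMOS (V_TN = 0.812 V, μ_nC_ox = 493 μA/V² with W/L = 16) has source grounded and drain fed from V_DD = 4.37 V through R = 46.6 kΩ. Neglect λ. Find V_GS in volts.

V_GS = 0.948 V

With gate tied to drain, V_GS = V_DS ≥ V_GS − V_TN, so the device is in saturation.
k_n = μ_nC_ox · (W/L) = 7.888 mA/V².
KCL at the drain: ½ k_n (V_GS − V_TN)² = (V_DD − V_GS)/R.
Let x = V_GS − 0.812. Then 184 x² + x − 3.558 = 0, giving x = 0.136 V (positive root), so V_GS = 0.948 V.
I_D = (V_DD − V_GS)/R = (4.37 − 0.948) / 46.6 = 0.0734 mA.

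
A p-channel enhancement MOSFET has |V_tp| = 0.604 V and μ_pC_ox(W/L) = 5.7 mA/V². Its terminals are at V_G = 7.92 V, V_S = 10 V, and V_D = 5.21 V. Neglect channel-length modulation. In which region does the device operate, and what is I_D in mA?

Saturation; I_D = 6.21 mA

V_SG = V_S − V_G = 10 − 7.92 = 2.08 V; V_SD = V_S − V_D = 10 − 5.21 = 4.79 V.
V_ov = V_SG − |V_tp| = 2.08 − 0.604 = 1.48 V.
Since V_SD = 4.79 V ≥ V_ov = 1.48 V, the device is in saturation.
I_D = ½ k_p V_ov² = 0.5 × 5.7 × 1.48² = 6.21 mA.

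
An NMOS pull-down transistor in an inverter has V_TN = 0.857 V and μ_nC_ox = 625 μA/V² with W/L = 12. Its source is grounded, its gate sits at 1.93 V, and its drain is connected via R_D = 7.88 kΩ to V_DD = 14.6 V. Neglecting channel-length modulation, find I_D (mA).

I_D = 1.82 mA

V_GS = V_G = 1.93 V, so V_ov = 1.93 − 0.857 = 1.07 V.
k_n = μ_nC_ox · (W/L) = 7.5 mA/V².
Assume saturation: I_D = ½ k_n V_ov² = 0.5 × 7.5 × 1.07² = 4.32 mA, giving V_DS = V_DD − I_D R_D = 14.6 − 4.32 × 7.88 = -19.4 V.
But -19.4 V < V_ov = 1.07 V, so the device is actually in triode.
In triode I_D = k_n[V_ov V_DS − ½ V_DS²] and I_D = (V_DD − V_DS)/R_D. Equating: 29.6 V_DS² − 64.41 V_DS + 14.6 = 0, giving V_DS = 0.257 V (the root below V_ov).
I_D = (14.6 − 0.257) / 7.88 = 1.82 mA.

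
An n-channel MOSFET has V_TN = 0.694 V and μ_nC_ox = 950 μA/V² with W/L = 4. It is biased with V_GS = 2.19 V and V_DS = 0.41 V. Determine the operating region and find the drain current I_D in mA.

Triode; I_D = 2.01 mA

k_n = μ_nC_ox · (W/L) = 3.8 mA/V².
V_ov = V_GS − V_TN = 2.19 − 0.694 = 1.5 V.
Since V_DS = 0.41 V < V_ov = 1.5 V, the device is in the triode region.
I_D = k_n [V_ov · V_DS − ½ V_DS²] = 3.8 × [1.5 × 0.41 − 0.5 × 0.41²] = 2.01 mA.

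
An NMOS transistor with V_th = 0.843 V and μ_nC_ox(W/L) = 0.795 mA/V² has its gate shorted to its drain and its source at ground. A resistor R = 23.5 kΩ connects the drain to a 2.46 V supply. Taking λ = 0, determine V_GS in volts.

V_GS = 1.21 V

With gate tied to drain, V_GS = V_DS ≥ V_GS − V_th, so the device is in saturation.
KCL at the drain: ½ k_n (V_GS − V_th)² = (V_DD − V_GS)/R.
Let x = V_GS − 0.843. Then 9.34 x² + x − 1.617 = 0, giving x = 0.366 V (positive root), so V_GS = 1.21 V.
I_D = (V_DD − V_GS)/R = (2.46 − 1.21) / 23.5 = 0.0532 mA.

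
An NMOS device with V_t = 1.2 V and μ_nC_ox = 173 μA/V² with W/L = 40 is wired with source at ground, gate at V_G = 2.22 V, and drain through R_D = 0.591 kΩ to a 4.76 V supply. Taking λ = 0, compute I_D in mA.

I_D = 3.60 mA

V_GS = V_G = 2.22 V, so V_ov = 2.22 − 1.2 = 1.02 V.
k_n = μ_nC_ox · (W/L) = 6.92 mA/V².
Assume saturation: I_D = ½ k_n V_ov² = 0.5 × 6.92 × 1.02² = 3.6 mA, giving V_DS = V_DD − I_D R_D = 4.76 − 3.6 × 0.591 = 2.63 V.
V_DS = 2.63 V ≥ V_ov = 1.02 V, confirming saturation.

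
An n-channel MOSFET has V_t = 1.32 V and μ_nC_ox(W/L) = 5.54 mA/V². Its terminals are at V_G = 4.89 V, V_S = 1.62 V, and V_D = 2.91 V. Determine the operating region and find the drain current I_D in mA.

V_GS = V_G − V_S = 4.89 − 1.62 = 3.27 V; V_DS = V_D − V_S = 2.91 − 1.62 = 1.29 V.
V_ov = V_GS − V_t = 3.27 − 1.32 = 1.95 V.
Since V_DS = 1.29 V < V_ov = 1.95 V, the device is in the triode region.
I_D = k_n [V_ov · V_DS − ½ V_DS²] = 5.54 × [1.95 × 1.29 − 0.5 × 1.29²] = 9.33 mA.

Triode; I_D = 9.33 mA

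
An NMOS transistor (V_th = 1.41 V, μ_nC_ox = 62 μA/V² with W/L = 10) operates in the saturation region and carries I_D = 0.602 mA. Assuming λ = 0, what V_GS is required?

k_n = μ_nC_ox · (W/L) = 0.62 mA/V².
In saturation I_D = ½ k_n (V_GS − V_th)², so V_GS − V_th = √(2 I_D / k_n) = √(2 × 0.602 / 0.62) = 1.39 V.
V_GS = 1.41 + 1.39 = 2.8 V.

V_GS = 2.80 V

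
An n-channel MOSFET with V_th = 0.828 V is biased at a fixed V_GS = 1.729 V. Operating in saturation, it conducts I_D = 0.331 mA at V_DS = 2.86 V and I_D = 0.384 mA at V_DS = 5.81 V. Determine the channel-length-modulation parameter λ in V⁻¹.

λ = 0.0643 V⁻¹

With V_GS fixed, I_D ∝ (1 + λ V_DS) in saturation, so I_D2/I_D1 = (1 + λ V_DS2)/(1 + λ V_DS1).
0.384/0.331 = 1.16 = (1 + 5.81 λ)/(1 + 2.86 λ).
Solving: λ (I_D1 V_DS2 − I_D2 V_DS1) = I_D2 − I_D1, so λ = (0.384 − 0.331) / (0.331 × 5.81 − 0.384 × 2.86) = 0.053 / 0.825 = 0.0643 V⁻¹.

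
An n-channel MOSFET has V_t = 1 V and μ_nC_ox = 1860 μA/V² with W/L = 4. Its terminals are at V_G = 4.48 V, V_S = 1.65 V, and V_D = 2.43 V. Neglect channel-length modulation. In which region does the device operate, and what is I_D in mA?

V_GS = V_G − V_S = 4.48 − 1.65 = 2.83 V; V_DS = V_D − V_S = 2.43 − 1.65 = 0.78 V.
k_n = μ_nC_ox · (W/L) = 7.44 mA/V².
V_ov = V_GS − V_t = 2.83 − 1 = 1.83 V.
Since V_DS = 0.78 V < V_ov = 1.83 V, the device is in the triode region.
I_D = k_n [V_ov · V_DS − ½ V_DS²] = 7.44 × [1.83 × 0.78 − 0.5 × 0.78²] = 8.36 mA.

Triode; I_D = 8.36 mA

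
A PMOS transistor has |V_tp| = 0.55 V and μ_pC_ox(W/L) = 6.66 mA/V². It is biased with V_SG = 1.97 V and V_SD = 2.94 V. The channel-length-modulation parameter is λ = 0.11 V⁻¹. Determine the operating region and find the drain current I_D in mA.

Saturation; I_D = 8.89 mA

V_ov = V_SG − |V_tp| = 1.97 − 0.55 = 1.42 V.
Since V_SD = 2.94 V ≥ V_ov = 1.42 V, the device is in saturation.
I_D = ½ k_p V_ov² (1 + λ V_SD) = 0.5 × 6.66 × 1.42² × (1 + 0.11 × 2.94) = 8.89 mA.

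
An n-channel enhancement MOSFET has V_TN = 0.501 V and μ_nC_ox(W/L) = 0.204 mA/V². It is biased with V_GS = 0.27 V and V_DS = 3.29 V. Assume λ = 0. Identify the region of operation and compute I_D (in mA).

Cutoff; I_D = 0 mA

V_GS = 0.27 V < V_TN = 0.501 V, so the transistor is in cutoff.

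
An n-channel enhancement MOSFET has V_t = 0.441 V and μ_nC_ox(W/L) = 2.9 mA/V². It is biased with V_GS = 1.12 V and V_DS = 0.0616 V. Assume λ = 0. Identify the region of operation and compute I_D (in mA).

V_ov = V_GS − V_t = 1.12 − 0.441 = 0.679 V.
Since V_DS = 0.0616 V < V_ov = 0.679 V, the device is in the triode region.
I_D = k_n [V_ov · V_DS − ½ V_DS²] = 2.9 × [0.679 × 0.0616 − 0.5 × 0.0616²] = 0.116 mA.

Triode; I_D = 0.116 mA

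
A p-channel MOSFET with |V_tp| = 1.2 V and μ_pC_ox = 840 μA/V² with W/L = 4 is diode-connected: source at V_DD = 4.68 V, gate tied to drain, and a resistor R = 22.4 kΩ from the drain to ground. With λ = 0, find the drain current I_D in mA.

I_D = 0.142 mA

With gate tied to drain, V_SG = V_SD ≥ V_SG − |V_tp|, so the device is in saturation.
k_p = μ_pC_ox · (W/L) = 3.36 mA/V².
KCL at the drain: ½ k_p (V_SG − |V_tp|)² = (V_DD − V_SG)/R.
Let x = V_SG − 1.2. Then 37.6 x² + x − 3.48 = 0, giving x = 0.291 V (positive root), so V_SG = 1.49 V.
I_D = (V_DD − V_SG)/R = (4.68 − 1.49) / 22.4 = 0.142 mA.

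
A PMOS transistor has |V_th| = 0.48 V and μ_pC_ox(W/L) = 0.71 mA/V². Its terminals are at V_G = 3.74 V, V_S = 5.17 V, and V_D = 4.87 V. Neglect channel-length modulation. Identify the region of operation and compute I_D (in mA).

Triode; I_D = 0.170 mA

V_SG = V_S − V_G = 5.17 − 3.74 = 1.43 V; V_SD = V_S − V_D = 5.17 − 4.87 = 0.3 V.
V_ov = V_SG − |V_th| = 1.43 − 0.48 = 0.95 V.
Since V_SD = 0.3 V < V_ov = 0.95 V, the device is in the triode region.
I_D = k_p [V_ov · V_SD − ½ V_SD²] = 0.71 × [0.95 × 0.3 − 0.5 × 0.3²] = 0.17 mA.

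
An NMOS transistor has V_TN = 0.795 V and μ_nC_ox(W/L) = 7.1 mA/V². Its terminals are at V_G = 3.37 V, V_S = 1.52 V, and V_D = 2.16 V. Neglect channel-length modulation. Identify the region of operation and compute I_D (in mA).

V_GS = V_G − V_S = 3.37 − 1.52 = 1.85 V; V_DS = V_D − V_S = 2.16 − 1.52 = 0.64 V.
V_ov = V_GS − V_TN = 1.85 − 0.795 = 1.06 V.
Since V_DS = 0.64 V < V_ov = 1.06 V, the device is in the triode region.
I_D = k_n [V_ov · V_DS − ½ V_DS²] = 7.1 × [1.06 × 0.64 − 0.5 × 0.64²] = 3.34 mA.

Triode; I_D = 3.34 mA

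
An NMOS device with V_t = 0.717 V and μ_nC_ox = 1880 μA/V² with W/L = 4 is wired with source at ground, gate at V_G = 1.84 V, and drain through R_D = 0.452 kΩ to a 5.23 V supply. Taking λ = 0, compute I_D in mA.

I_D = 4.74 mA

V_GS = V_G = 1.84 V, so V_ov = 1.84 − 0.717 = 1.12 V.
k_n = μ_nC_ox · (W/L) = 7.52 mA/V².
Assume saturation: I_D = ½ k_n V_ov² = 0.5 × 7.52 × 1.12² = 4.74 mA, giving V_DS = V_DD − I_D R_D = 5.23 − 4.74 × 0.452 = 3.09 V.
V_DS = 3.09 V ≥ V_ov = 1.12 V, confirming saturation.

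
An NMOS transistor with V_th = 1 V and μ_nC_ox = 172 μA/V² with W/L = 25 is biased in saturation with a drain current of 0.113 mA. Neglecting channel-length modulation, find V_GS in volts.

V_GS = 1.23 V

k_n = μ_nC_ox · (W/L) = 4.3 mA/V².
In saturation I_D = ½ k_n (V_GS − V_th)², so V_GS − V_th = √(2 I_D / k_n) = √(2 × 0.113 / 4.3) = 0.229 V.
V_GS = 1 + 0.229 = 1.23 V.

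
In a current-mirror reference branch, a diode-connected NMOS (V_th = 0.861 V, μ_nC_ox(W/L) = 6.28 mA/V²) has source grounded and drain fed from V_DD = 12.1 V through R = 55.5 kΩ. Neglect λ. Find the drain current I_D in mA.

With gate tied to drain, V_GS = V_DS ≥ V_GS − V_th, so the device is in saturation.
KCL at the drain: ½ k_n (V_GS − V_th)² = (V_DD − V_GS)/R.
Let x = V_GS − 0.861. Then 174 x² + x − 11.24 = 0, giving x = 0.251 V (positive root), so V_GS = 1.11 V.
I_D = (V_DD − V_GS)/R = (12.1 − 1.11) / 55.5 = 0.198 mA.

I_D = 0.198 mA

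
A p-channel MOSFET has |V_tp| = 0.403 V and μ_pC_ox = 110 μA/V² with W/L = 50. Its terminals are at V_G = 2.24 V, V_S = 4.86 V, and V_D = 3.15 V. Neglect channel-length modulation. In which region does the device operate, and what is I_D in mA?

Triode; I_D = 12.8 mA

V_SG = V_S − V_G = 4.86 − 2.24 = 2.62 V; V_SD = V_S − V_D = 4.86 − 3.15 = 1.71 V.
k_p = μ_pC_ox · (W/L) = 5.5 mA/V².
V_ov = V_SG − |V_tp| = 2.62 − 0.403 = 2.22 V.
Since V_SD = 1.71 V < V_ov = 2.22 V, the device is in the triode region.
I_D = k_p [V_ov · V_SD − ½ V_SD²] = 5.5 × [2.22 × 1.71 − 0.5 × 1.71²] = 12.8 mA.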